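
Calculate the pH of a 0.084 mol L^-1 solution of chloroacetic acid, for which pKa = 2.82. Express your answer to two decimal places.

pH = 1.98

ClCH2COOH ⇌ ClCH2COO- + H+
Ka = 10^(−2.82) = 1.51 × 10^-3
Ka = [H+]²/(0.084 − [H+]) = 1.51 × 10^-3
[H+] is not negligible relative to C₀; solve [H+]² + 0.00151·[H+] − 0.000127 = 0.
[H+] = (−Ka + √(Ka² + 4·Ka·C₀))/2 = 1.05 × 10^-2 M
pH = −log(1.05 × 10^-2) = 1.98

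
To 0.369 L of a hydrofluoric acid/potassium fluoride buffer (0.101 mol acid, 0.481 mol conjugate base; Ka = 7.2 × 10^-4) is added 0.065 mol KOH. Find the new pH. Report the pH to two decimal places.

After neutralization: n(HF) = 0.036 mol, n(F-) = 0.546 mol.
pKa = −log(7.2 × 10^-4) = 3.143
pH = pKa + log([A⁻]/[HA]) = 3.143 + log(0.546/0.036) = 3.143 +1.181

pH = 4.32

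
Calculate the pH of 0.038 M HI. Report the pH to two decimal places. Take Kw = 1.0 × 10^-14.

HI is a strong acid and dissociates completely, so [H+] = 0.038 M.
pH = -log(0.038) = 1.42

pH = 1.42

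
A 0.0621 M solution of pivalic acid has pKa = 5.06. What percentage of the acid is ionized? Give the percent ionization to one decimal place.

(CH3)3CCOOH ⇌ (CH3)3CCOO- + H+; let x = [H+] at equilibrium.
Ka = 10^(−5.06) = 8.71 × 10^-6
x ≈ √(Ka·C₀) = √(8.71 × 10^-6 × 0.0621) = 7.35 × 10^-4 M
Fraction ionized = 7.35 × 10^-4 / 0.0621 = 0.0118 → 1.2%

1.2%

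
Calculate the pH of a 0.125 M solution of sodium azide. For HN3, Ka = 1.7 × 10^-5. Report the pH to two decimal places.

pH = 8.93

N3- is the conjugate base of the weak acid HN3.
Kb = Kw/Ka = 1.0×10^-14 / 1.7 × 10^-5 = 5.88 × 10^-10
Kb = [OH-]²/(0.125 − [OH-]) = 5.88 × 10^-10
Since Kb ≪ C₀, [OH-] ≈ √(Kb·C₀) = 8.57 × 10^-6 M.
pOH = −log(8.57 × 10^-6) = 5.07; pH = 14.00 − 5.07 = 8.93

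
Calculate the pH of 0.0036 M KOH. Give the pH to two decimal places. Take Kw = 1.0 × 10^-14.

KOH is a strong base; [OH-] = 0.0036 M.
pOH = -log(0.0036) = 2.44
pH = 14.00 - 2.44 = 11.56

pH = 11.56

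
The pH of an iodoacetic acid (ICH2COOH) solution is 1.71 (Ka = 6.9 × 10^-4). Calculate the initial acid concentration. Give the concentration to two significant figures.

[H+] = 10^(-1.71) = 1.95 × 10^-2 M = x
Ka = x²/(C₀ − x) ⇒ C₀ = x + x²/Ka
C₀ = 1.95 × 10^-2 + (1.95 × 10^-2)²/(6.9 × 10^-4) = 5.71 × 10^-1 M

C₀ = 5.7 × 10^-1 M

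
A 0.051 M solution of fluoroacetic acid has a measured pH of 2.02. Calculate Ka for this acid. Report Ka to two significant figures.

[H+] = 10^(-2.02) = 9.55 × 10^-3 M
At equilibrium [HA] = 0.051 − 9.55 × 10^-3 = 4.15 × 10^-2 M
Ka = [H+][A-]/[HA] = (9.55 × 10^-3)² / 4.15 × 10^-2 = 2.2 × 10^-3

Ka = 2.2 × 10^-3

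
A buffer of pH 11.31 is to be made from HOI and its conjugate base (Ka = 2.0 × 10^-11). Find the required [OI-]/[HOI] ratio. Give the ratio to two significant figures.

ratio = 4.1

pKa = -log(2.0 × 10^-11) = 10.699
pH = pKa + log(r) ⇒ log(r) = 11.31 − 10.699 = +0.611
r = [OI-]/[HOI] = 10^(+0.611) = 4.08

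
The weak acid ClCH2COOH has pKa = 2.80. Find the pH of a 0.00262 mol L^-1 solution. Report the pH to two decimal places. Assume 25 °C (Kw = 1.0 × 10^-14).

pH = 2.86

ClCH2COOH ⇌ ClCH2COO- + H+
Ka = 10^(−2.80) = 1.58 × 10^-3
From the ICE table, Ka = [H+]²/(0.00262 − [H+]) = 1.58 × 10^-3.
Here C₀/Ka ≈ 1.66, so the small-[H+] approximation fails. Use the quadratic:
[H+] = (−Ka + √(Ka² + 4·Ka·C₀))/2 = 1.39 × 10^-3 M
pH = −log(1.39 × 10^-3) = 2.86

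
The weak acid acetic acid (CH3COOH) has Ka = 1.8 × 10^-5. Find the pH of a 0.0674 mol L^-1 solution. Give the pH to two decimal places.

CH3COOH ⇌ CH3COO- + H+
Let x = [H+] at equilibrium. Ka = x²/(0.0674 − x).
Since Ka ≪ C₀, x ≈ √(Ka·C₀) = 1.10 × 10^-3 M.
pH = −log(1.10 × 10^-3) = 2.96

pH = 2.96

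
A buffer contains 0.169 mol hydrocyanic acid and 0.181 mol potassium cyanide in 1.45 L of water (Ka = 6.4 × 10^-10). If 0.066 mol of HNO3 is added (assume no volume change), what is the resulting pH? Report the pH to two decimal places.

pH = 8.88

Added H+ converts CN- to HCN: HCN → 0.235 mol, CN- → 0.115 mol.
pKa = −log(6.4 × 10^-10) = 9.194
pH = pKa + log([A⁻]/[HA]) = 9.194 + log(0.115/0.235) = 9.194 -0.310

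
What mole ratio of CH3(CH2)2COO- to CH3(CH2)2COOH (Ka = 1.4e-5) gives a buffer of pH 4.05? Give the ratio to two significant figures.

pKa = -log(1.4 × 10^-5) = 4.854
pH = pKa + log(r) ⇒ log(r) = 4.05 − 4.854 = -0.804
r = [CH3(CH2)2COO-]/[CH3(CH2)2COOH] = 10^(-0.804) = 0.157

ratio = 0.16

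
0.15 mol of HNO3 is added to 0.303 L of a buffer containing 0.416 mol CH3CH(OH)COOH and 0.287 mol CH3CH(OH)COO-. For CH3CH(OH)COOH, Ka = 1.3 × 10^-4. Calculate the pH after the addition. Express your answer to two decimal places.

Added H+ converts CH3CH(OH)COO- to CH3CH(OH)COOH: CH3CH(OH)COOH → 0.566 mol, CH3CH(OH)COO- → 0.137 mol.
pKa = −log(1.3 × 10^-4) = 3.886
pH = pKa + log(n_CH3CH(OH)COO-/n_CH3CH(OH)COOH) = 3.886 + log(0.137/0.566) = 3.886 + (-0.616)

pH = 3.27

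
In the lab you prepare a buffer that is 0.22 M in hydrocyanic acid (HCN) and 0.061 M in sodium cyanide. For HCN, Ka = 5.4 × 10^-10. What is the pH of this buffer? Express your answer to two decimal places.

pH = 8.71

pKa = −log(5.4 × 10^-10) = 9.268
pH = pKa + log([A⁻]/[HA]) = 9.268 + log(0.061/0.22)
pH = 9.268 + (-0.557) = 8.71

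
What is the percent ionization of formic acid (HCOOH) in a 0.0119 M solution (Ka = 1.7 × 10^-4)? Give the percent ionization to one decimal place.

11.3%

HCOOH ⇌ HCOO- + H+; let x = [H+] at equilibrium.
Solve x² + 0.00017x − 2.02e-06 = 0 → x = 1.34 × 10^-3 M
% ionization = x/C₀ × 100% = 1.34 × 10^-3/0.0119 × 100% = 11.3%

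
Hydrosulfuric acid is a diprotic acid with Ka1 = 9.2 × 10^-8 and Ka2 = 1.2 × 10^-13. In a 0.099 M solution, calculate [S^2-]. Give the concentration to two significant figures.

First ionization gives [H+] ≈ [HS-] = 9.54 × 10^-5 M.
Second step: Ka2 = [H+][S^2-]/[HS-] ≈ [S^2-] (since [H+] ≈ [HS-]).
So [S^2-] ≈ Ka2.

1.2 × 10^-13 M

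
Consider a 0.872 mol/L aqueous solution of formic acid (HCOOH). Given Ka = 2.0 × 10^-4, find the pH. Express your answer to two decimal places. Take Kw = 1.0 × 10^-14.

HCOOH ⇌ HCOO- + H+
From the ICE table, Ka = x²/(0.872 − x) = 2.0 × 10^-4.
Assume x ≪ 0.872: x ≈ √(2.0 × 10^-4 × 0.872) = 1.32 × 10^-2 M
(x/C₀ = 1.5% < 5%, so the approximation holds.)
pH = −log[H+] = −log(1.32 × 10^-2) = 1.88

pH = 1.88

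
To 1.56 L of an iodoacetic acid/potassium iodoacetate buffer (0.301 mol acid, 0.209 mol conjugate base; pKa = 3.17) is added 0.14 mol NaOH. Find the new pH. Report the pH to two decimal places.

After neutralization: n(ICH2COOH) = 0.161 mol, n(ICH2COO-) = 0.349 mol.
pH = pKa + log([A⁻]/[HA]) = 3.17 + log(0.349/0.161) = 3.17 +0.336

pH = 3.51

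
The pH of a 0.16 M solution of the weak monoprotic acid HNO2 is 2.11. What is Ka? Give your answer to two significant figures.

[H+] = 10^(-2.11) = 7.76 × 10^-3 M
At equilibrium [HA] = 0.16 − 7.76 × 10^-3 = 1.52 × 10^-1 M
Ka = [H+][A-]/[HA] = (7.76 × 10^-3)² / 1.52 × 10^-1 = 4.0 × 10^-4

Ka = 4.0 × 10^-4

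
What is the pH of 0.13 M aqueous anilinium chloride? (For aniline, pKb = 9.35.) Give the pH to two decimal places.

pH = 2.77

C6H5NH3+ is the conjugate acid of the weak base C6H5NH2.
Kb = 10^(−9.35) = 4.47 × 10^-10
Ka = Kw/Kb = 1.0×10^-14 / 4.47 × 10^-10 = 2.24 × 10^-5
Ka = [H+]²/(0.13 − [H+]) = 2.24 × 10^-5
Neglecting [H+] in the denominator: [H+] = √(2.24 × 10^-5 × 0.13) = 1.71 × 10^-3 M
([H+]/C₀ = 1.3% < 5%, so the approximation holds.)
pH = −log[H+] = −log(1.71 × 10^-3) = 2.77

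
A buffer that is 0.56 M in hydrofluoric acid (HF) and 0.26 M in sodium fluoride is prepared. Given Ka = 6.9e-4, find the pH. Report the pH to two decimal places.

pKa = −log(6.9 × 10^-4) = 3.161
pH = pKa + log([A⁻]/[HA]) = 3.161 + log(0.26/0.56)
pH = 3.161 + (-0.333) = 2.83

pH = 2.83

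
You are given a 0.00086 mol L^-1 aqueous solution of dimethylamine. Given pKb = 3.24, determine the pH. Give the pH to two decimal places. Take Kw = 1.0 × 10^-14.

pH = 10.67

(CH3)2NH + H2O ⇌ (CH3)2NH2+ + OH-
Kb = 10^(−3.24) = 5.75 × 10^-4
Let x = [OH-] at equilibrium. Kb = x²/(0.00086 − x).
The 5% rule fails; solving x² + Kb·x − Kb·C₀ = 0 exactly:
x = (−Kb + √(Kb² + 4·Kb·C₀))/2 = 4.72 × 10^-4 M
pOH = 3.33, so pH = 14.00 − pOH = 10.67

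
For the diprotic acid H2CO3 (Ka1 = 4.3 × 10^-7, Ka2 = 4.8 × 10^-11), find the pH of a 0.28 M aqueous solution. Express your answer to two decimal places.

Ka1 ≫ Ka2, so treat the first dissociation as the only significant source of H+.
Ka1 = x²/(0.28 − x) = 4.3 × 10^-7
x ≈ √(4.3 × 10^-7 × 0.28) = 3.47 × 10^-4 M
pH = −log(3.47 × 10^-4) = 3.46

pH = 3.46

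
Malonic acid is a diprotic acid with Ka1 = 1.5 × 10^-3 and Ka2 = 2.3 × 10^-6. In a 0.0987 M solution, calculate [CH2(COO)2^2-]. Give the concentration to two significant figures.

2.3 × 10^-6 M

First ionization gives [H+] ≈ [CH2(COOH)COO-] = 1.14 × 10^-2 M.
Second step: Ka2 = [H+][CH2(COO)2^2-]/[CH2(COOH)COO-] ≈ [CH2(COO)2^2-] (since [H+] ≈ [CH2(COOH)COO-]).
So [CH2(COO)2^2-] ≈ Ka2.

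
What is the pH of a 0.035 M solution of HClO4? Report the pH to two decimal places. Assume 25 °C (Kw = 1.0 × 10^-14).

pH = 1.46

HClO4 is a strong acid and dissociates completely, so [H+] = 0.035 M.
pH = -log(0.035) = 1.46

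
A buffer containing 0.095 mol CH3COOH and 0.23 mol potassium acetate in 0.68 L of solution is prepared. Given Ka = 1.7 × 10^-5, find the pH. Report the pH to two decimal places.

pKa = −log(1.7 × 10^-5) = 4.770
pH = pKa + log([A⁻]/[HA]) = 4.770 + log(0.23/0.095)
pH = 4.770 + (+0.384) = 5.15

pH = 5.15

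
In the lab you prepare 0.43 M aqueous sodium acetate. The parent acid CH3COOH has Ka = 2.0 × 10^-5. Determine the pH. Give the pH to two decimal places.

pH = 9.17

CH3COO- is the conjugate base of the weak acid CH3COOH.
Kb = Kw/Ka = 1.0×10^-14 / 2.0 × 10^-5 = 5.00 × 10^-10
From the ICE table, Kb = [OH-]²/(0.43 − [OH-]) = 5.00 × 10^-10.
Assume [OH-] ≪ 0.43: [OH-] ≈ √(5.00 × 10^-10 × 0.43) = 1.47 × 10^-5 M
pOH = 4.83, so pH = 14.00 − pOH = 9.17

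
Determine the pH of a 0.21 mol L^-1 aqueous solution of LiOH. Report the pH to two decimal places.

pH = 13.32

LiOH is a strong base; [OH-] = 0.21 M.
pOH = -log(0.21) = 0.68
pH = 14.00 - 0.68 = 13.32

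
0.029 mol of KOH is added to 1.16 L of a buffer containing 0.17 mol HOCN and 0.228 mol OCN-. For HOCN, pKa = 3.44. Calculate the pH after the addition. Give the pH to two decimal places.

After neutralization: n(HOCN) = 0.141 mol, n(OCN-) = 0.257 mol.
pH = pKa + log([A⁻]/[HA]) = 3.44 + log(0.257/0.141) = 3.44 +0.261

pH = 3.70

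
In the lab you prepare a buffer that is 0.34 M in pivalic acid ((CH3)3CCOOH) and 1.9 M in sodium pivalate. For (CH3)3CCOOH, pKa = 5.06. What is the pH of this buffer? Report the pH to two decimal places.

pH = pKa + log([A⁻]/[HA]) = 5.06 + log(1.9/0.34)
pH = 5.06 + (+0.747) = 5.81

pH = 5.81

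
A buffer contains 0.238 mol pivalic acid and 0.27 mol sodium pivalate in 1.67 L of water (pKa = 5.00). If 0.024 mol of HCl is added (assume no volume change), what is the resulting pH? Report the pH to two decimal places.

Added H+ converts (CH3)3CCOO- to (CH3)3CCOOH: (CH3)3CCOOH → 0.262 mol, (CH3)3CCOO- → 0.246 mol.
pH = pKa + log(n_(CH3)3CCOO-/n_(CH3)3CCOOH) = 5.00 + log(0.246/0.262) = 5.00 + (-0.027)

pH = 4.97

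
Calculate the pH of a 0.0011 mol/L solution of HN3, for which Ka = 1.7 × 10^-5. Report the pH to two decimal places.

pH = 3.89

HN3 ⇌ N3- + H+
Ka = [H+]²/(0.0011 − [H+]) = 1.7 × 10^-5
The 5% rule fails; solving [H+]² + Ka·[H+] − Ka·C₀ = 0 exactly:
[H+] = (−Ka + √(Ka² + 4·Ka·C₀))/2 = 1.29 × 10^-4 M
pH = −log[H+] = −log(1.29 × 10^-4) = 3.89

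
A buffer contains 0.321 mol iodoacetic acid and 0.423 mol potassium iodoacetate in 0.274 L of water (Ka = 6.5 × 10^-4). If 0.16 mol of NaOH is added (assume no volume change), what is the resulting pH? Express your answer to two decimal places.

pH = 3.75

After neutralization: n(ICH2COOH) = 0.161 mol, n(ICH2COO-) = 0.583 mol.
pKa = −log(6.5 × 10^-4) = 3.187
pH = pKa + log(n_ICH2COO-/n_ICH2COOH) = 3.187 + log(0.583/0.161) = 3.187 + (+0.559)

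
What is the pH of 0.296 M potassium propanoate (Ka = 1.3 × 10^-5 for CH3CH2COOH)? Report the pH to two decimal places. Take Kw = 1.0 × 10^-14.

pH = 9.18

CH3CH2COO- is the conjugate base of the weak acid CH3CH2COOH.
Kb = Kw/Ka = 1.0×10^-14 / 1.3 × 10^-5 = 7.69 × 10^-10
From the ICE table, Kb = [OH-]²/(0.296 − [OH-]) = 7.69 × 10^-10.
Since Kb ≪ C₀, [OH-] ≈ √(Kb·C₀) = 1.51 × 10^-5 M.
([OH-]/C₀ = 0.0051% < 5%, so the approximation holds.)
pOH = 4.82, so pH = 14.00 − pOH = 9.18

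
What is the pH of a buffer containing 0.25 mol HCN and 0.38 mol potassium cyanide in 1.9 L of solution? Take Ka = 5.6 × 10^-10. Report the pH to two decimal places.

pKa = −log(5.6 × 10^-10) = 9.252
pH = pKa + log([A⁻]/[HA]) = 9.252 + log(0.38/0.25)
pH = 9.252 + (+0.182) = 9.43

pH = 9.43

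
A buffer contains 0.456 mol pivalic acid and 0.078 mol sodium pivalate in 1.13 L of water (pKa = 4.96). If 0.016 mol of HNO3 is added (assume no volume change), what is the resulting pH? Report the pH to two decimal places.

After neutralization: n((CH3)3CCOOH) = 0.472 mol, n((CH3)3CCOO-) = 0.062 mol.
Henderson–Hasselbalch with mole ratio 0.062/0.472: pH = 4.96 + (-0.882)

pH = 4.08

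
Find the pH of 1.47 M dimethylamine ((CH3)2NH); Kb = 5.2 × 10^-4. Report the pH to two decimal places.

pH = 12.44

(CH3)2NH + H2O ⇌ (CH3)2NH2+ + OH-
From the ICE table, Kb = [OH-]²/(1.47 − [OH-]) = 5.2 × 10^-4.
Assume [OH-] ≪ 1.47: [OH-] ≈ √(5.2 × 10^-4 × 1.47) = 2.76 × 10^-2 M
([OH-]/C₀ = 1.9% < 5%, so the approximation holds.)
pOH = 1.56, so pH = 14.00 − pOH = 12.44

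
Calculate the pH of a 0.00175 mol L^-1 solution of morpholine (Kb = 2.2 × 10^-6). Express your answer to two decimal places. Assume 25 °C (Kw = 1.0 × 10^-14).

C4H8ONH + H2O ⇌ C4H8ONH2+ + OH-
From the ICE table, Kb = x²/(0.00175 − x) = 2.2 × 10^-6.
Since Kb ≪ C₀, x ≈ √(Kb·C₀) = 6.20 × 10^-5 M.
pOH = 4.21, so pH = 14.00 − pOH = 9.79

pH = 9.79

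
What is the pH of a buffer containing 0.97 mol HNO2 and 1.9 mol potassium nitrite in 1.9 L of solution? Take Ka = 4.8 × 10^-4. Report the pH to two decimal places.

pKa = −log(4.8 × 10^-4) = 3.319
Using pH = pKa + log([base]/[acid]) with [base]/[acid] = 1.9/0.97:
pH = 3.319 + (+0.292) = 3.61

pH = 3.61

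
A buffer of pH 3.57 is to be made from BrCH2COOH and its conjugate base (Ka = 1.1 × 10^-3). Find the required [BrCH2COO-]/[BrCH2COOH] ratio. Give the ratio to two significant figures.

pKa = -log(1.1 × 10^-3) = 2.959
pH = pKa + log(r) ⇒ log(r) = 3.57 − 2.959 = +0.611
r = [BrCH2COO-]/[BrCH2COOH] = 10^(+0.611) = 4.08

ratio = 4.1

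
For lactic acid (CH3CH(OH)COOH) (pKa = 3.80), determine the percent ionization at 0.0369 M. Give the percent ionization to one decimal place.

6.3%

CH3CH(OH)COOH ⇌ CH3CH(OH)COO- + H+; let x = [H+] at equilibrium.
Ka = 10^(−3.80) = 1.58 × 10^-4
Solve x² + 0.000158x − 5.83e-06 = 0 → x = 2.34 × 10^-3 M
% ionization = x/C₀ × 100% = 2.34 × 10^-3/0.0369 × 100% = 6.3%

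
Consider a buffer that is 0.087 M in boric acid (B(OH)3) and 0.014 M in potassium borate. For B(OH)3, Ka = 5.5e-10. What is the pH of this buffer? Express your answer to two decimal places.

pKa = −log(5.5 × 10^-10) = 9.260
Henderson–Hasselbalch: pH = pKa + log([B(OH)4-]/[B(OH)3]) = 9.260 + log(0.014/0.087)
pH = 9.260 + (-0.793) = 8.47

pH = 8.47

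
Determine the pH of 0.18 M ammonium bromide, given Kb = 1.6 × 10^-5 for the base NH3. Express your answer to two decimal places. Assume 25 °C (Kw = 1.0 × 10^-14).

NH4+ is the conjugate acid of the weak base NH3.
Ka = Kw/Kb = 1.0×10^-14 / 1.6 × 10^-5 = 6.25 × 10^-10
Let x = [H+] at equilibrium. Ka = x²/(0.18 − x).
Assume x ≪ 0.18: x ≈ √(6.25 × 10^-10 × 0.18) = 1.06 × 10^-5 M
(x/C₀ = 0.0059% < 5%, so the approximation holds.)
pH = −log(1.06 × 10^-5) = 4.97

pH = 4.97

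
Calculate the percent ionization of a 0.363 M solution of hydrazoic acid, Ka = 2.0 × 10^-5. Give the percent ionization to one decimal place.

0.7%

HN3 ⇌ N3- + H+; let x = [H+] at equilibrium.
x ≈ √(Ka·C₀) = √(2.0 × 10^-5 × 0.363) = 2.69 × 10^-3 M
Fraction ionized = 2.69 × 10^-3 / 0.363 = 0.0074 → 0.7%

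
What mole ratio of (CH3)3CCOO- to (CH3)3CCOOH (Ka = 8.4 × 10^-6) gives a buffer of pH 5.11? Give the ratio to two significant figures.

ratio = 1.1

pKa = -log(8.4 × 10^-6) = 5.076
pH = pKa + log(r) ⇒ log(r) = 5.11 − 5.076 = +0.034
r = [(CH3)3CCOO-]/[(CH3)3CCOOH] = 10^(+0.034) = 1.08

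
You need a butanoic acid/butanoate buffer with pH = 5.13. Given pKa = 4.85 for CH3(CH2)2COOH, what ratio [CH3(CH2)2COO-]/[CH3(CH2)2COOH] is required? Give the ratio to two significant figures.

pH = pKa + log(r) ⇒ log(r) = 5.13 − 4.85 = +0.28
r = [CH3(CH2)2COO-]/[CH3(CH2)2COOH] = 10^(+0.28) = 1.91

ratio = 1.9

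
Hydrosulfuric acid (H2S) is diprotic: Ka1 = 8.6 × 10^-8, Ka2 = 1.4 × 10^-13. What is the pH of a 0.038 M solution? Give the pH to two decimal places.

Since Ka1 ≫ Ka2, the first ionization dominates [H+].
Ka1 = x²/(0.038 − x) = 8.6 × 10^-8
x ≈ √(8.6 × 10^-8 × 0.038) = 5.72 × 10^-5 M
pH = −log(5.72 × 10^-5) = 4.24

pH = 4.24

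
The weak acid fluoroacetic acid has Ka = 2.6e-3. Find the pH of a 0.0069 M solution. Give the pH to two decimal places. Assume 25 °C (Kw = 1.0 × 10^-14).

FCH2COOH ⇌ FCH2COO- + H+
Ka = [H+]²/(0.0069 − [H+]) = 2.6 × 10^-3
[H+] is not negligible relative to C₀; solve [H+]² + 0.0026·[H+] − 1.79e-05 = 0.
[H+] = (−Ka + √(Ka² + 4·Ka·C₀))/2 = 3.13 × 10^-3 M
pH = −log(3.13 × 10^-3) = 2.50

pH = 2.50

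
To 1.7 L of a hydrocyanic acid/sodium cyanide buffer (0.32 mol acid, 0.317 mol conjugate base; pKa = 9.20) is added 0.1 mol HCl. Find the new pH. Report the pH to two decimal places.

pH = 8.91

Added H+ converts CN- to HCN: HCN → 0.42 mol, CN- → 0.217 mol.
Henderson–Hasselbalch with mole ratio 0.217/0.42: pH = 9.20 + (-0.287)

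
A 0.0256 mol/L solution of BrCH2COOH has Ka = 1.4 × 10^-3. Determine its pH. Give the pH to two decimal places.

BrCH2COOH ⇌ BrCH2COO- + H+
Ka = [H+]²/(0.0256 − [H+]) = 1.4 × 10^-3
[H+] is not negligible relative to C₀; solve [H+]² + 0.0014·[H+] − 3.58e-05 = 0.
[H+] = [−0.0014 + √(0.0014² + 0.000143)]/2 = 5.33 × 10^-3 M
pH = −log(5.33 × 10^-3) = 2.27

pH = 2.27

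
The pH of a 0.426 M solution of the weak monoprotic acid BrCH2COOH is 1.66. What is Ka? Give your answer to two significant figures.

Ka = 1.2 × 10^-3

[H+] = 10^(-1.66) = 2.19 × 10^-2 M
At equilibrium [HA] = 0.426 − 2.19 × 10^-2 = 4.04 × 10^-1 M
Ka = [H+][A-]/[HA] = (2.19 × 10^-2)² / 4.04 × 10^-1 = 1.2 × 10^-3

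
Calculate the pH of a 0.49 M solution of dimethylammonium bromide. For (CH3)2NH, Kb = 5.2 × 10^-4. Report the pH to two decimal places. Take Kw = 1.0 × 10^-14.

pH = 5.51

(CH3)2NH2+ is the conjugate acid of the weak base (CH3)2NH.
Ka = Kw/Kb = 1.0×10^-14 / 5.2 × 10^-4 = 1.92 × 10^-11
Ka = [H+]²/(0.49 − [H+]) = 1.92 × 10^-11
Since Ka ≪ C₀, [H+] ≈ √(Ka·C₀) = 3.07 × 10^-6 M.
pH = −log(3.07 × 10^-6) = 5.51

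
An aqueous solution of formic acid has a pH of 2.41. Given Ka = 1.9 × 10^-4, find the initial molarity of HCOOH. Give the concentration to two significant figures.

[H+] = 10^(-2.41) = 3.89 × 10^-3 M = x
Ka = x²/(C₀ − x) ⇒ C₀ = x + x²/Ka
C₀ = 3.89 × 10^-3 + (3.89 × 10^-3)²/(1.9 × 10^-4) = 8.35 × 10^-2 M

C₀ = 8.4 × 10^-2 M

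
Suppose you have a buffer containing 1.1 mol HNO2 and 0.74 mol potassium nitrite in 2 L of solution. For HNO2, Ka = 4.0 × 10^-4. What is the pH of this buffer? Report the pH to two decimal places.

pH = 3.23

pKa = −log(4.0 × 10^-4) = 3.398
Using pH = pKa + log([base]/[acid]) with [base]/[acid] = 0.74/1.1:
pH = 3.398 + (-0.172) = 3.23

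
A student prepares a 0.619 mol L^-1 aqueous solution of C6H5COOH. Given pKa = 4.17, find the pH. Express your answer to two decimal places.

pH = 2.19

C6H5COOH ⇌ C6H5COO- + H+
Ka = 10^(−4.17) = 6.76 × 10^-5
Let x = [H+] at equilibrium. Ka = x²/(0.619 − x).
Since Ka ≪ C₀, x ≈ √(Ka·C₀) = 6.47 × 10^-3 M.
(x/C₀ = 1% < 5%, so the approximation holds.)
pH = −log[H+] = −log(6.47 × 10^-3) = 2.19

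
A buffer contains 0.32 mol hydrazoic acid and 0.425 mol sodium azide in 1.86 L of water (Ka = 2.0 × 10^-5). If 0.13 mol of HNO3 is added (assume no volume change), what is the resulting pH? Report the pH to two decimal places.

pH = 4.52

After neutralization: n(HN3) = 0.45 mol, n(N3-) = 0.295 mol.
pKa = −log(2.0 × 10^-5) = 4.699
pH = pKa + log([A⁻]/[HA]) = 4.699 + log(0.295/0.45) = 4.699 -0.183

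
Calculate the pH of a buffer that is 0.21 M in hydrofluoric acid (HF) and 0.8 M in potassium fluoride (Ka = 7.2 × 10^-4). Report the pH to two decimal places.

pKa = −log(7.2 × 10^-4) = 3.143
Using pH = pKa + log([base]/[acid]) with [base]/[acid] = 0.8/0.21:
pH = 3.143 + (+0.581) = 3.72

pH = 3.72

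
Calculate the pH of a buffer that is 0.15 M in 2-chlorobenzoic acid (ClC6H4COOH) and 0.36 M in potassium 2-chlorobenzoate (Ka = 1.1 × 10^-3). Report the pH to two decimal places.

pH = 3.34

pKa = −log(1.1 × 10^-3) = 2.959
Using pH = pKa + log([base]/[acid]) with [base]/[acid] = 0.36/0.15:
pH = 2.959 + (+0.380) = 3.34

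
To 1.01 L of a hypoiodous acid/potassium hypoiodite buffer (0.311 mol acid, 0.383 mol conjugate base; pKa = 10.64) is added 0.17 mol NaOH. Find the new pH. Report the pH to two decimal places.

pH = 11.23

After neutralization: n(HOI) = 0.141 mol, n(OI-) = 0.553 mol.
pH = pKa + log([A⁻]/[HA]) = 10.64 + log(0.553/0.141) = 10.64 +0.594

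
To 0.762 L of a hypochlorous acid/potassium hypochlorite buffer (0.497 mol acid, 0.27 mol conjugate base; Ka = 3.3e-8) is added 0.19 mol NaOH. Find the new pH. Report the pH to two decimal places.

pH = 7.66

After neutralization: n(HOCl) = 0.307 mol, n(OCl-) = 0.46 mol.
pKa = −log(3.3 × 10^-8) = 7.481
pH = pKa + log(n_OCl-/n_HOCl) = 7.481 + log(0.46/0.307) = 7.481 + (+0.176)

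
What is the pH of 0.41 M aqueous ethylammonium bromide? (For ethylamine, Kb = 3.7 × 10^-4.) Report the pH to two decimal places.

pH = 5.48

C2H5NH3+ is the conjugate acid of the weak base C2H5NH2.
Ka = Kw/Kb = 1.0×10^-14 / 3.7 × 10^-4 = 2.70 × 10^-11
Let x = [H+] at equilibrium. Ka = x²/(0.41 − x).
Neglecting x in the denominator: x = √(2.70 × 10^-11 × 0.41) = 3.33 × 10^-6 M
pH = −log[H+] = −log(3.33 × 10^-6) = 5.48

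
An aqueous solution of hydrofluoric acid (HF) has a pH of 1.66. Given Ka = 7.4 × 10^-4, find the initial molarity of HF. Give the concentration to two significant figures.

C₀ = 6.7 × 10^-1 M

[H+] = 10^(-1.66) = 2.19 × 10^-2 M = x
Ka = x²/(C₀ − x) ⇒ C₀ = x + x²/Ka
C₀ = 2.19 × 10^-2 + (2.19 × 10^-2)²/(7.4 × 10^-4) = 6.70 × 10^-1 M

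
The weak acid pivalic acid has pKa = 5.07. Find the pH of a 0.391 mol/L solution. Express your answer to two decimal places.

(CH3)3CCOOH ⇌ (CH3)3CCOO- + H+
Ka = 10^(−5.07) = 8.51 × 10^-6
Ka = [H+]²/(0.391 − [H+]) = 8.51 × 10^-6
Since Ka ≪ C₀, [H+] ≈ √(Ka·C₀) = 1.82 × 10^-3 M.
([H+]/C₀ = 0.47% < 5%, so the approximation holds.)
pH = −log(1.82 × 10^-3) = 2.74

pH = 2.74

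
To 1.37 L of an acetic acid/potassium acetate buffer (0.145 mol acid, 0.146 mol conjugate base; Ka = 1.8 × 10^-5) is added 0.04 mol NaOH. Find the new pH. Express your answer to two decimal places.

OH- converts CH3COOH to CH3COO-: CH3COOH → 0.105 mol, CH3COO- → 0.186 mol.
pKa = −log(1.8 × 10^-5) = 4.745
pH = pKa + log(n_CH3COO-/n_CH3COOH) = 4.745 + log(0.186/0.105) = 4.745 + (+0.248)

pH = 4.99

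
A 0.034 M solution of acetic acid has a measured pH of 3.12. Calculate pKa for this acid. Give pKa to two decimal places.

pKa = 4.76

[H+] = 10^(-3.12) = 7.59 × 10^-4 M
At equilibrium [HA] = 0.034 − 7.59 × 10^-4 = 3.32 × 10^-2 M
Ka = [H+][A-]/[HA] = (7.59 × 10^-4)² / 3.32 × 10^-2 = 1.74 × 10^-5
pKa = -log(1.74 × 10^-5) = 4.76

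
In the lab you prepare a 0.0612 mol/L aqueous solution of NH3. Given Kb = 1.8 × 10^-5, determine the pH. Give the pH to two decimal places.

NH3 + H2O ⇌ NH4+ + OH-
Let x = [OH-] at equilibrium. Kb = x²/(0.0612 − x).
Assume x ≪ 0.0612: x ≈ √(1.8 × 10^-5 × 0.0612) = 1.05 × 10^-3 M
pOH = −log(1.05 × 10^-3) = 2.98; pH = 14.00 − 2.98 = 11.02

pH = 11.02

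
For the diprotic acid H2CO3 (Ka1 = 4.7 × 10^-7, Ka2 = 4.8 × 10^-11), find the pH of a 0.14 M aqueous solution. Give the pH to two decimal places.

Ka1 ≫ Ka2, so treat the first dissociation as the only significant source of H+.
Ka1 = x²/(0.14 − x) = 4.7 × 10^-7
x ≈ √(4.7 × 10^-7 × 0.14) = 2.57 × 10^-4 M
pH = −log(2.57 × 10^-4) = 3.59

pH = 3.59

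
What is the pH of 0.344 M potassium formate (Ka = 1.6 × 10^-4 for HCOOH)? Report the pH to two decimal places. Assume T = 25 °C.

HCOO- is the conjugate base of the weak acid HCOOH.
Kb = Kw/Ka = 1.0×10^-14 / 1.6 × 10^-4 = 6.25 × 10^-11
From the ICE table, Kb = [OH-]²/(0.344 − [OH-]) = 6.25 × 10^-11.
Since Kb ≪ C₀, [OH-] ≈ √(Kb·C₀) = 4.64 × 10^-6 M.
pOH = −log(4.64 × 10^-6) = 5.33; pH = 14.00 − 5.33 = 8.67

pH = 8.67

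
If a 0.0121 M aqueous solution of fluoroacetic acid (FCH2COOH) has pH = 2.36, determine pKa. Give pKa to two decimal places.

pKa = 2.61

[H+] = 10^(-2.36) = 4.37 × 10^-3 M
At equilibrium [HA] = 0.0121 − 4.37 × 10^-3 = 7.73 × 10^-3 M
Ka = [H+][A-]/[HA] = (4.37 × 10^-3)² / 7.73 × 10^-3 = 2.47 × 10^-3
pKa = -log(2.47 × 10^-3) = 2.61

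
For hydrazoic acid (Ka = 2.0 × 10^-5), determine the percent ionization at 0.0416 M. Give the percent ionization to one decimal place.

2.2%

HN3 ⇌ N3- + H+; let x = [H+] at equilibrium.
x ≈ √(Ka·C₀) = √(2.0 × 10^-5 × 0.0416) = 9.12 × 10^-4 M
Fraction ionized = 9.12 × 10^-4 / 0.0416 = 0.0219 → 2.2%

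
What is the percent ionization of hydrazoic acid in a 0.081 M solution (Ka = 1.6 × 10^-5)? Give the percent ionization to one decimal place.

1.4%

HN3 ⇌ N3- + H+; let x = [H+] at equilibrium.
x ≈ √(Ka·C₀) = √(1.6 × 10^-5 × 0.081) = 1.14 × 10^-3 M
% ionization = x/C₀ × 100% = 1.14 × 10^-3/0.081 × 100% = 1.4%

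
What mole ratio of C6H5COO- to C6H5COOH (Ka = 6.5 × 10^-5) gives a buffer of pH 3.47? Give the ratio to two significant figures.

pKa = -log(6.5 × 10^-5) = 4.187
pH = pKa + log(r) ⇒ log(r) = 3.47 − 4.187 = -0.717
r = [C6H5COO-]/[C6H5COOH] = 10^(-0.717) = 0.192

ratio = 0.19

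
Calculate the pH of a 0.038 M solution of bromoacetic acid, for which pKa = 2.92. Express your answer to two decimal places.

pH = 2.21

BrCH2COOH ⇌ BrCH2COO- + H+
Ka = 10^(−2.92) = 1.20 × 10^-3
From the ICE table, Ka = x²/(0.038 − x) = 1.20 × 10^-3.
x is not negligible relative to C₀; solve x² + 0.0012·x − 4.56e-05 = 0.
x = (−Ka + √(Ka² + 4·Ka·C₀))/2 = 6.18 × 10^-3 M
pH = −log[H+] = −log(6.18 × 10^-3) = 2.21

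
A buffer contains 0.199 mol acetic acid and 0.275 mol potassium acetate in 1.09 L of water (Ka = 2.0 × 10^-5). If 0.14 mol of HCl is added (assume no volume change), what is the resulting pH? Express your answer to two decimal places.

pH = 4.30

Added H+ converts CH3COO- to CH3COOH: CH3COOH → 0.339 mol, CH3COO- → 0.135 mol.
pKa = −log(2.0 × 10^-5) = 4.699
Henderson–Hasselbalch with mole ratio 0.135/0.339: pH = 4.699 + (-0.400)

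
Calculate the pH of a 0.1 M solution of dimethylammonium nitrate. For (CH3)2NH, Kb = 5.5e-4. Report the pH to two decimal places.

(CH3)2NH2+ is the conjugate acid of the weak base (CH3)2NH.
Ka = Kw/Kb = 1.0×10^-14 / 5.5 × 10^-4 = 1.82 × 10^-11
From the ICE table, Ka = x²/(0.1 − x) = 1.82 × 10^-11.
Assume x ≪ 0.1: x ≈ √(1.82 × 10^-11 × 0.1) = 1.35 × 10^-6 M
pH = −log(1.35 × 10^-6) = 5.87

pH = 5.87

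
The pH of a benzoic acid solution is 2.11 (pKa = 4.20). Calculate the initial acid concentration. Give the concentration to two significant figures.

[H+] = 10^(-2.11) = 7.76 × 10^-3 M = x
Ka = 10^(−4.20) = 6.31 × 10^-5
Ka = x²/(C₀ − x) ⇒ C₀ = x + x²/Ka
C₀ = 7.76 × 10^-3 + (7.76 × 10^-3)²/(6.31 × 10^-5) = 9.62 × 10^-1 M

C₀ = 9.6 × 10^-1 M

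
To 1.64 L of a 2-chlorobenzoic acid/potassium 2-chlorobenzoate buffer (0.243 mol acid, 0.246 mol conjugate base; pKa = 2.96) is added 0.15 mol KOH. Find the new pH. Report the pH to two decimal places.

pH = 3.59

OH- converts ClC6H4COOH to ClC6H4COO-: ClC6H4COOH → 0.093 mol, ClC6H4COO- → 0.396 mol.
pH = pKa + log(n_ClC6H4COO-/n_ClC6H4COOH) = 2.96 + log(0.396/0.093) = 2.96 + (+0.629)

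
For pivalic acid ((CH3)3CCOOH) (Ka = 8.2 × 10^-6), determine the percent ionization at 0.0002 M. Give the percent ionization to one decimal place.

(CH3)3CCOOH ⇌ (CH3)3CCOO- + H+; let x = [H+] at equilibrium.
Solve x² + 8.2e-06x − 1.64e-09 = 0 → x = 3.66 × 10^-5 M
Fraction ionized = 3.66 × 10^-5 / 0.0002 = 0.1830 → 18.3%

18.3%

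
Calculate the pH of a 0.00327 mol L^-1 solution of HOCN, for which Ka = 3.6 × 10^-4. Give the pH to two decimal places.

HOCN ⇌ OCN- + H+
Ka = x²/(0.00327 − x) = 3.6 × 10^-4
Here C₀/Ka ≈ 9.08, so the small-x approximation fails. Use the quadratic:
x = (−Ka + √(Ka² + 4·Ka·C₀))/2 = 9.20 × 10^-4 M
pH = −log(9.20 × 10^-4) = 3.04

pH = 3.04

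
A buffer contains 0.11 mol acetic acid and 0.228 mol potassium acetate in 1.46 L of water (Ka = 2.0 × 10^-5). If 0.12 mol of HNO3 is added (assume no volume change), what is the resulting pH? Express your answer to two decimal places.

pH = 4.37

Added H+ converts CH3COO- to CH3COOH: CH3COOH → 0.23 mol, CH3COO- → 0.108 mol.
pKa = −log(2.0 × 10^-5) = 4.699
pH = pKa + log(n_CH3COO-/n_CH3COOH) = 4.699 + log(0.108/0.23) = 4.699 + (-0.328)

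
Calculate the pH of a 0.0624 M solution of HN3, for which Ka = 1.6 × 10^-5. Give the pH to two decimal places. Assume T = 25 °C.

pH = 3.00

HN3 ⇌ N3- + H+
From the ICE table, Ka = [H+]²/(0.0624 − [H+]) = 1.6 × 10^-5.
Assume [H+] ≪ 0.0624: [H+] ≈ √(1.6 × 10^-5 × 0.0624) = 9.99 × 10^-4 M
Check: 1.6% ionized — well under 5%, approximation valid.
pH = −log[H+] = −log(9.99 × 10^-4) = 3.00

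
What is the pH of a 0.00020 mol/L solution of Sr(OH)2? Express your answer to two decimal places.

Sr(OH)2 is a strong base (each formula unit releases 2 OH-); [OH-] = 0.0004 M.
pOH = -log(0.0004) = 3.40
pH = 14.00 - 3.40 = 10.60

pH = 10.60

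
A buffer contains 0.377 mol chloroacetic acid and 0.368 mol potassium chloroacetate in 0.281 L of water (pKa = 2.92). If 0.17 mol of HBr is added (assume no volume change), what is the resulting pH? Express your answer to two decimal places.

After neutralization: n(ClCH2COOH) = 0.547 mol, n(ClCH2COO-) = 0.198 mol.
Henderson–Hasselbalch with mole ratio 0.198/0.547: pH = 2.92 + (-0.441)

pH = 2.48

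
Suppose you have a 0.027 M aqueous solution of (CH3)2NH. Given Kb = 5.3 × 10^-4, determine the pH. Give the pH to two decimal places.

(CH3)2NH + H2O ⇌ (CH3)2NH2+ + OH-
Kb = x²/(0.027 − x) = 5.3 × 10^-4
x is not negligible relative to C₀; solve x² + 0.00053·x − 1.43e-05 = 0.
x = [−0.00053 + √(0.00053² + 5.72e-05)]/2 = 3.53 × 10^-3 M
pOH = −log(3.53 × 10^-3) = 2.45; pH = 14.00 − 2.45 = 11.55

pH = 11.55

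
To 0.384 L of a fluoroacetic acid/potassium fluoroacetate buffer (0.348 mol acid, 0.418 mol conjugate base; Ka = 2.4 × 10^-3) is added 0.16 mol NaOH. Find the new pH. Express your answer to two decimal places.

After neutralization: n(FCH2COOH) = 0.188 mol, n(FCH2COO-) = 0.578 mol.
pKa = −log(2.4 × 10^-3) = 2.620
pH = pKa + log(n_FCH2COO-/n_FCH2COOH) = 2.620 + log(0.578/0.188) = 2.620 + (+0.488)

pH = 3.11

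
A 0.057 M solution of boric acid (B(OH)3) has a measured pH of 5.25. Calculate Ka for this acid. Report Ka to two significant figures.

Ka = 5.5 × 10^-10

[H+] = 10^(-5.25) = 5.62 × 10^-6 M
At equilibrium [HA] = 0.057 − 5.62 × 10^-6 = 5.70 × 10^-2 M
Ka = [H+][A-]/[HA] = (5.62 × 10^-6)² / 5.70 × 10^-2 = 5.5 × 10^-10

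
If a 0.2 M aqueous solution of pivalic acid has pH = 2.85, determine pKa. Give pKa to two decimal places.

[H+] = 10^(-2.85) = 1.41 × 10^-3 M
At equilibrium [HA] = 0.2 − 1.41 × 10^-3 = 1.99 × 10^-1 M
Ka = [H+][A-]/[HA] = (1.41 × 10^-3)² / 1.99 × 10^-1 = 9.99 × 10^-6
pKa = -log(9.99 × 10^-6) = 5.00

pKa = 5.00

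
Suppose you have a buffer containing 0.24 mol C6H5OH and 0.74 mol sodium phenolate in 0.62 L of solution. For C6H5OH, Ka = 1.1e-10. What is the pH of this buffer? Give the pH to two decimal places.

pKa = −log(1.1 × 10^-10) = 9.959
pH = pKa + log([A⁻]/[HA]) = 9.959 + log(0.74/0.24)
pH = 9.959 + (+0.489) = 10.45

pH = 10.45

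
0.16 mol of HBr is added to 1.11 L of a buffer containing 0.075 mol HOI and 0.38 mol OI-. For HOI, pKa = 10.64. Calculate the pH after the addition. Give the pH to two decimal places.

pH = 10.61

Added H+ converts OI- to HOI: HOI → 0.235 mol, OI- → 0.22 mol.
pH = pKa + log(n_OI-/n_HOI) = 10.64 + log(0.22/0.235) = 10.64 + (-0.029)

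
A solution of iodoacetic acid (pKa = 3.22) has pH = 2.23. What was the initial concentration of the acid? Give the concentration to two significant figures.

C₀ = 6.3 × 10^-2 M

[H+] = 10^(-2.23) = 5.89 × 10^-3 M = x
Ka = 10^(−3.22) = 6.03 × 10^-4
Ka = x²/(C₀ − x) ⇒ C₀ = x + x²/Ka
C₀ = 5.89 × 10^-3 + (5.89 × 10^-3)²/(6.03 × 10^-4) = 6.34 × 10^-2 M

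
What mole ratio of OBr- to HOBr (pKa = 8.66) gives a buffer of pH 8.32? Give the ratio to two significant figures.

pH = pKa + log(r) ⇒ log(r) = 8.32 − 8.66 = -0.34
r = [OBr-]/[HOBr] = 10^(-0.34) = 0.457

ratio = 0.46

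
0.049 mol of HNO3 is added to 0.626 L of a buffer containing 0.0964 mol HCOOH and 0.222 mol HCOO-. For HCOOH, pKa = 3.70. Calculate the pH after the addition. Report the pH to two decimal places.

Added H+ converts HCOO- to HCOOH: HCOOH → 0.145 mol, HCOO- → 0.173 mol.
Henderson–Hasselbalch with mole ratio 0.173/0.145: pH = 3.70 + (+0.077)

pH = 3.78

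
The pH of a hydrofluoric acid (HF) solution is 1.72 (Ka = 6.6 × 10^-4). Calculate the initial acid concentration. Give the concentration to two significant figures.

C₀ = 5.7 × 10^-1 M

[H+] = 10^(-1.72) = 1.91 × 10^-2 M = x
Ka = x²/(C₀ − x) ⇒ C₀ = x + x²/Ka
C₀ = 1.91 × 10^-2 + (1.91 × 10^-2)²/(6.6 × 10^-4) = 5.72 × 10^-1 M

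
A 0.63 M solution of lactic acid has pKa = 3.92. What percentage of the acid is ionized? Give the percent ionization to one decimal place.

CH3CH(OH)COOH ⇌ CH3CH(OH)COO- + H+; let x = [H+] at equilibrium.
Ka = 10^(−3.92) = 1.20 × 10^-4
x ≈ √(Ka·C₀) = √(1.20 × 10^-4 × 0.63) = 8.69 × 10^-3 M
% ionization = x/C₀ × 100% = 8.69 × 10^-3/0.63 × 100% = 1.4%

1.4%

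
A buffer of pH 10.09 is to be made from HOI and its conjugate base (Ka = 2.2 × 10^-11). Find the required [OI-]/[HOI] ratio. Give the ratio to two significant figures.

pKa = -log(2.2 × 10^-11) = 10.658
pH = pKa + log(r) ⇒ log(r) = 10.09 − 10.658 = -0.568
r = [OI-]/[HOI] = 10^(-0.568) = 0.27

ratio = 0.27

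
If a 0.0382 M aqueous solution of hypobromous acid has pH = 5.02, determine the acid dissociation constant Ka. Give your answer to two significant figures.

Ka = 2.4 × 10^-9

[H+] = 10^(-5.02) = 9.55 × 10^-6 M
At equilibrium [HA] = 0.0382 − 9.55 × 10^-6 = 3.82 × 10^-2 M
Ka = [H+][A-]/[HA] = (9.55 × 10^-6)² / 3.82 × 10^-2 = 2.4 × 10^-9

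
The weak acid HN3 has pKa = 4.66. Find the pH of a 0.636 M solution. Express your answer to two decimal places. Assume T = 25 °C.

pH = 2.43

HN3 ⇌ N3- + H+
Ka = 10^(−4.66) = 2.19 × 10^-5
From the ICE table, Ka = x²/(0.636 − x) = 2.19 × 10^-5.
Neglecting x in the denominator: x = √(2.19 × 10^-5 × 0.636) = 3.73 × 10^-3 M
Check: 0.59% ionized — well under 5%, approximation valid.
pH = −log[H+] = −log(3.73 × 10^-3) = 2.43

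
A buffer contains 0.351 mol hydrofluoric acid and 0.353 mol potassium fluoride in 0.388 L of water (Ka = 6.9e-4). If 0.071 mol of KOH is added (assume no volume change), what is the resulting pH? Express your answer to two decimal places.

pH = 3.34

After neutralization: n(HF) = 0.28 mol, n(F-) = 0.424 mol.
pKa = −log(6.9 × 10^-4) = 3.161
pH = pKa + log(n_F-/n_HF) = 3.161 + log(0.424/0.28) = 3.161 + (+0.180)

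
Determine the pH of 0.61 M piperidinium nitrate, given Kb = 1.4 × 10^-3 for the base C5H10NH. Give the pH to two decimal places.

C5H10NH2+ is the conjugate acid of the weak base C5H10NH.
Ka = Kw/Kb = 1.0×10^-14 / 1.4 × 10^-3 = 7.14 × 10^-12
Ka = [H+]²/(0.61 − [H+]) = 7.14 × 10^-12
Since Ka ≪ C₀, [H+] ≈ √(Ka·C₀) = 2.09 × 10^-6 M.
Check: 0.00034% ionized — well under 5%, approximation valid.
pH = −log(2.09 × 10^-6) = 5.68

pH = 5.68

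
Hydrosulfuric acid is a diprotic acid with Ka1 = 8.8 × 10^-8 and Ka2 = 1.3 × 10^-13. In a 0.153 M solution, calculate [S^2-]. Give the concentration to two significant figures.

1.3 × 10^-13 M

First ionization gives [H+] ≈ [HS-] = 1.16 × 10^-4 M.
Second step: Ka2 = [H+][S^2-]/[HS-] ≈ [S^2-] (since [H+] ≈ [HS-]).
So [S^2-] ≈ Ka2.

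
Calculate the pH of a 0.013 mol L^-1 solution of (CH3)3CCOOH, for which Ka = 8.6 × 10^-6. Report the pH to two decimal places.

(CH3)3CCOOH ⇌ (CH3)3CCOO- + H+
From the ICE table, Ka = [H+]²/(0.013 − [H+]) = 8.6 × 10^-6.
Assume [H+] ≪ 0.013: [H+] ≈ √(8.6 × 10^-6 × 0.013) = 3.34 × 10^-4 M
pH = −log(3.34 × 10^-4) = 3.48

pH = 3.48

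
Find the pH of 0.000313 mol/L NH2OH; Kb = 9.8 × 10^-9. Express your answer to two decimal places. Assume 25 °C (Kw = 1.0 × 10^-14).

NH2OH + H2O ⇌ NH3OH+ + OH-
Kb = [OH-]²/(0.000313 − [OH-]) = 9.8 × 10^-9
Assume [OH-] ≪ 0.000313: [OH-] ≈ √(9.8 × 10^-9 × 0.000313) = 1.75 × 10^-6 M
pOH = −log(1.75 × 10^-6) = 5.76; pH = 14.00 − 5.76 = 8.24

pH = 8.24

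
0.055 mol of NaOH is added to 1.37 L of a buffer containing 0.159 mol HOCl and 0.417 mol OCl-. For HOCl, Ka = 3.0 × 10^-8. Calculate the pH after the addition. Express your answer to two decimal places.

OH- converts HOCl to OCl-: HOCl → 0.104 mol, OCl- → 0.472 mol.
pKa = −log(3.0 × 10^-8) = 7.523
pH = pKa + log(n_OCl-/n_HOCl) = 7.523 + log(0.472/0.104) = 7.523 + (+0.657)

pH = 8.18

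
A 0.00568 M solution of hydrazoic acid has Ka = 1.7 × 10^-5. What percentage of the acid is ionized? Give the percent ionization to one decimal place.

HN3 ⇌ N3- + H+; let x = [H+] at equilibrium.
Ka = x²/(C₀ − x); solving the quadratic gives x = 3.02 × 10^-4 M.
Fraction ionized = 3.02 × 10^-4 / 0.00568 = 0.0532 → 5.3%

5.3%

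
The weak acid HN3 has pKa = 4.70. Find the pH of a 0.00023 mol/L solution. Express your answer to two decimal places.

HN3 ⇌ N3- + H+
Ka = 10^(−4.70) = 2.00 × 10^-5
Let x = [H+] at equilibrium. Ka = x²/(0.00023 − x).
x is not negligible relative to C₀; solve x² + 2e-05·x − 4.6e-09 = 0.
x = (−Ka + √(Ka² + 4·Ka·C₀))/2 = 5.86 × 10^-5 M
pH = −log(5.86 × 10^-5) = 4.23

pH = 4.23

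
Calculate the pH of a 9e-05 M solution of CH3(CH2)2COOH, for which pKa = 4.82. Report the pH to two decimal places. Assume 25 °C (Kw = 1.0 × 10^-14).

pH = 4.52

CH3(CH2)2COOH ⇌ CH3(CH2)2COO- + H+
Ka = 10^(−4.82) = 1.51 × 10^-5
Ka = [H+]²/(9e-05 − [H+]) = 1.51 × 10^-5
[H+] is not negligible relative to C₀; solve [H+]² + 1.51e-05·[H+] − 1.36e-09 = 0.
[H+] = [−1.51e-05 + √(1.51e-05² + 5.44e-09)]/2 = 3.01 × 10^-5 M
pH = −log[H+] = −log(3.01 × 10^-5) = 4.52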